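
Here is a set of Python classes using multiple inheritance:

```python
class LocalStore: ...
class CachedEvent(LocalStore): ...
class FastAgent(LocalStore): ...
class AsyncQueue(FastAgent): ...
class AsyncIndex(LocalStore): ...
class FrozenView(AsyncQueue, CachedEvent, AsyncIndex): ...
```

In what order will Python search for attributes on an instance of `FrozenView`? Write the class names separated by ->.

L[FrozenView] = FrozenView + merge(L[AsyncQueue], L[CachedEvent], L[AsyncIndex], [AsyncQueue CachedEvent AsyncIndex])
  take AsyncQueue:  [AsyncQueue FastAgent LocalStore object] + [CachedEvent LocalStore object] + [AsyncIndex LocalStore object] + [AsyncQueue CachedEvent AsyncIndex]
  take FastAgent:  [FastAgent LocalStore object] + [CachedEvent LocalStore object] + [AsyncIndex LocalStore object] + [CachedEvent AsyncIndex]
  take CachedEvent:  [LocalStore object] + [CachedEvent LocalStore object] + [AsyncIndex LocalStore object] + [CachedEvent AsyncIndex]
  take AsyncIndex:  [LocalStore object] + [LocalStore object] + [AsyncIndex LocalStore object] + [AsyncIndex]
  take LocalStore:  [LocalStore object] + [LocalStore object] + [LocalStore object]
  take object:  [object] + [object] + [object]

FrozenView -> AsyncQueue -> FastAgent -> CachedEvent -> AsyncIndex -> LocalStore -> object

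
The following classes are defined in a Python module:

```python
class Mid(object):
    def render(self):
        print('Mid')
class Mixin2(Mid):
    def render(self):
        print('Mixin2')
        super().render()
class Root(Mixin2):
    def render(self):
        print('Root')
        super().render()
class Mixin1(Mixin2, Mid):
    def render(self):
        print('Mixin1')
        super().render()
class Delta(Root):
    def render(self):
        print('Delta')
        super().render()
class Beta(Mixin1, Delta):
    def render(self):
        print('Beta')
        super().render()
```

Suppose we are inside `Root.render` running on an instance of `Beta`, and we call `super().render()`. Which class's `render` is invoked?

L[Beta] = Beta + merge(L[Mixin1], L[Delta], [Mixin1 Delta])
  take Mixin1:  [Mixin1 Mixin2 Mid object] + [Delta Root Mixin2 Mid object] + [Mixin1 Delta]
  take Delta:  [Mixin2 Mid object] + [Delta Root Mixin2 Mid object] + [Delta]
  take Root:  [Mixin2 Mid object] + [Root Mixin2 Mid object]
  take Mixin2:  [Mixin2 Mid object] + [Mixin2 Mid object]
  take Mid:  [Mid object] + [Mid object]
  take object:  [object] + [object]
MRO: Beta Mixin1 Delta Root Mixin2 Mid object
super() in Root.render on a Beta instance goes to the class after Root in Beta's MRO: Mixin2.

Mixin2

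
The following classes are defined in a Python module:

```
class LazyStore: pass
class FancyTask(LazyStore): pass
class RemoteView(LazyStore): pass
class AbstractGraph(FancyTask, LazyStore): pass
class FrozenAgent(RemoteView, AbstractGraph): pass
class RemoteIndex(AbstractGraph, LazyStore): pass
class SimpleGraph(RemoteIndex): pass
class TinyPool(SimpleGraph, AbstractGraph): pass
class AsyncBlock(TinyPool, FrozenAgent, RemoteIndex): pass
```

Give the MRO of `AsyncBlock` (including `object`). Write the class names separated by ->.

L[AsyncBlock] = AsyncBlock + merge(L[TinyPool], L[FrozenAgent], L[RemoteIndex], [TinyPool FrozenAgent RemoteIndex])
  take TinyPool:  [TinyPool SimpleGraph RemoteIndex AbstractGraph FancyTask LazyStore object] + [FrozenAgent RemoteView AbstractGraph FancyTask LazyStore object] + [RemoteIndex AbstractGraph FancyTask LazyStore object] + [TinyPool FrozenAgent RemoteIndex]
  take SimpleGraph:  [SimpleGraph RemoteIndex AbstractGraph FancyTask LazyStore object] + [FrozenAgent RemoteView AbstractGraph FancyTask LazyStore object] + [RemoteIndex AbstractGraph FancyTask LazyStore object] + [FrozenAgent RemoteIndex]
  take FrozenAgent:  [RemoteIndex AbstractGraph FancyTask LazyStore object] + [FrozenAgent RemoteView AbstractGraph FancyTask LazyStore object] + [RemoteIndex AbstractGraph FancyTask LazyStore object] + [FrozenAgent RemoteIndex]
  take RemoteIndex:  [RemoteIndex AbstractGraph FancyTask LazyStore object] + [RemoteView AbstractGraph FancyTask LazyStore object] + [RemoteIndex AbstractGraph FancyTask LazyStore object] + [RemoteIndex]
  take RemoteView:  [AbstractGraph FancyTask LazyStore object] + [RemoteView AbstractGraph FancyTask LazyStore object] + [AbstractGraph FancyTask LazyStore object]
  take AbstractGraph:  [AbstractGraph FancyTask LazyStore object] + [AbstractGraph FancyTask LazyStore object] + [AbstractGraph FancyTask LazyStore object]
  take FancyTask:  [FancyTask LazyStore object] + [FancyTask LazyStore object] + [FancyTask LazyStore object]
  take LazyStore:  [LazyStore object] + [LazyStore object] + [LazyStore object]
  take object:  [object] + [object] + [object]

AsyncBlock -> TinyPool -> SimpleGraph -> FrozenAgent -> RemoteIndex -> RemoteView -> AbstractGraph -> FancyTask -> LazyStore -> object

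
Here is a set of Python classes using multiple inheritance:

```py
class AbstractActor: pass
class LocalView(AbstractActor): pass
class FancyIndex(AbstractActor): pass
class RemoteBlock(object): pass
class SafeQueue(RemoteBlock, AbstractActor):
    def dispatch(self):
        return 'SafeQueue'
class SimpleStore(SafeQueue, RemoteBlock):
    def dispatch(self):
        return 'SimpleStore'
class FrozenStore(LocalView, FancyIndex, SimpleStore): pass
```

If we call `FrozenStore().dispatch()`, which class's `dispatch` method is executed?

SimpleStore

L[FrozenStore] = FrozenStore + merge(L[LocalView], L[FancyIndex], L[SimpleStore], [LocalView FancyIndex SimpleStore])
  take LocalView:  [LocalView AbstractActor object] + [FancyIndex AbstractActor object] + [SimpleStore SafeQueue RemoteBlock AbstractActor object] + [LocalView FancyIndex SimpleStore]
  take FancyIndex:  [AbstractActor object] + [FancyIndex AbstractActor object] + [SimpleStore SafeQueue RemoteBlock AbstractActor object] + [FancyIndex SimpleStore]
  take SimpleStore:  [AbstractActor object] + [AbstractActor object] + [SimpleStore SafeQueue RemoteBlock AbstractActor object] + [SimpleStore]
  take SafeQueue:  [AbstractActor object] + [AbstractActor object] + [SafeQueue RemoteBlock AbstractActor object]
  take RemoteBlock:  [AbstractActor object] + [AbstractActor object] + [RemoteBlock AbstractActor object]
  take AbstractActor:  [AbstractActor object] + [AbstractActor object] + [AbstractActor object]
  take object:  [object] + [object] + [object]
MRO: FrozenStore LocalView FancyIndex SimpleStore SafeQueue RemoteBlock AbstractActor object
dispatch is defined in: SafeQueue, SimpleStore. First along the MRO is SimpleStore.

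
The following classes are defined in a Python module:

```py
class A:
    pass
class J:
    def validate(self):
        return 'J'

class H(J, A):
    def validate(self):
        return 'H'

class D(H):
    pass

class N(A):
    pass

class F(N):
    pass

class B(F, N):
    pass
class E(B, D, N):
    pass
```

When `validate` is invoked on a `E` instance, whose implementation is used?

H

L[E] = E + merge(L[B], L[D], L[N], [B D N])
  take B:  [B F N A object] + [D H J A object] + [N A object] + [B D N]
  take F:  [F N A object] + [D H J A object] + [N A object] + [D N]
  take D:  [N A object] + [D H J A object] + [N A object] + [D N]
  take N:  [N A object] + [H J A object] + [N A object] + [N]
  take H:  [A object] + [H J A object] + [A object]
  take J:  [A object] + [J A object] + [A object]
  take A:  [A object] + [A object] + [A object]
  take object:  [object] + [object] + [object]
MRO: E B F D N H J A object
validate is defined in: H, J. First along the MRO is H.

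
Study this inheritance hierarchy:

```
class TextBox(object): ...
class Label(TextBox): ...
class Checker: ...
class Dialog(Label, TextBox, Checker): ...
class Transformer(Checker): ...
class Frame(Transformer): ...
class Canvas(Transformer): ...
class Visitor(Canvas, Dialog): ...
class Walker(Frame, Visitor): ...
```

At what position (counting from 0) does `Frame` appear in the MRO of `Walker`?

1

L[Walker] = Walker + merge(L[Frame], L[Visitor], [Frame Visitor])
  take Frame:  [Frame Transformer Checker object] + [Visitor Canvas Transformer Dialog Label TextBox Checker object] + [Frame Visitor]
  take Visitor:  [Transformer Checker object] + [Visitor Canvas Transformer Dialog Label TextBox Checker object] + [Visitor]
  take Canvas:  [Transformer Checker object] + [Canvas Transformer Dialog Label TextBox Checker object]
  take Transformer:  [Transformer Checker object] + [Transformer Dialog Label TextBox Checker object]
  take Dialog:  [Checker object] + [Dialog Label TextBox Checker object]
  take Label:  [Checker object] + [Label TextBox Checker object]
  take TextBox:  [Checker object] + [TextBox Checker object]
  take Checker:  [Checker object] + [Checker object]
  take object:  [object] + [object]
MRO: Walker Frame Visitor Canvas Transformer Dialog Label TextBox Checker object
Frame sits at index 1.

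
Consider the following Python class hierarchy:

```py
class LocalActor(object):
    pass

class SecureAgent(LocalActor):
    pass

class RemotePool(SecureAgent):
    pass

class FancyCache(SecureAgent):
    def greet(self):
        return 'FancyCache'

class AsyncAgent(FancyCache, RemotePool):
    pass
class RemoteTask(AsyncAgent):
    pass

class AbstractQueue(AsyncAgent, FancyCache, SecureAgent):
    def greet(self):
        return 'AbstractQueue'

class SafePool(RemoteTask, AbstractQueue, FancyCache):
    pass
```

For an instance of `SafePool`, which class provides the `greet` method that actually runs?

L[SafePool] = SafePool + merge(L[RemoteTask], L[AbstractQueue], L[FancyCache], [RemoteTask AbstractQueue FancyCache])
  take RemoteTask:  [RemoteTask AsyncAgent FancyCache RemotePool SecureAgent LocalActor object] + [AbstractQueue AsyncAgent FancyCache RemotePool SecureAgent LocalActor object] + [FancyCache SecureAgent LocalActor object] + [RemoteTask AbstractQueue FancyCache]
  take AbstractQueue:  [AsyncAgent FancyCache RemotePool SecureAgent LocalActor object] + [AbstractQueue AsyncAgent FancyCache RemotePool SecureAgent LocalActor object] + [FancyCache SecureAgent LocalActor object] + [AbstractQueue FancyCache]
  take AsyncAgent:  [AsyncAgent FancyCache RemotePool SecureAgent LocalActor object] + [AsyncAgent FancyCache RemotePool SecureAgent LocalActor object] + [FancyCache SecureAgent LocalActor object] + [FancyCache]
  take FancyCache:  [FancyCache RemotePool SecureAgent LocalActor object] + [FancyCache RemotePool SecureAgent LocalActor object] + [FancyCache SecureAgent LocalActor object] + [FancyCache]
  take RemotePool:  [RemotePool SecureAgent LocalActor object] + [RemotePool SecureAgent LocalActor object] + [SecureAgent LocalActor object]
  take SecureAgent:  [SecureAgent LocalActor object] + [SecureAgent LocalActor object] + [SecureAgent LocalActor object]
  take LocalActor:  [LocalActor object] + [LocalActor object] + [LocalActor object]
  take object:  [object] + [object] + [object]
MRO: SafePool RemoteTask AbstractQueue AsyncAgent FancyCache RemotePool SecureAgent LocalActor object
greet is defined in: AbstractQueue, FancyCache. First along the MRO is AbstractQueue.

AbstractQueue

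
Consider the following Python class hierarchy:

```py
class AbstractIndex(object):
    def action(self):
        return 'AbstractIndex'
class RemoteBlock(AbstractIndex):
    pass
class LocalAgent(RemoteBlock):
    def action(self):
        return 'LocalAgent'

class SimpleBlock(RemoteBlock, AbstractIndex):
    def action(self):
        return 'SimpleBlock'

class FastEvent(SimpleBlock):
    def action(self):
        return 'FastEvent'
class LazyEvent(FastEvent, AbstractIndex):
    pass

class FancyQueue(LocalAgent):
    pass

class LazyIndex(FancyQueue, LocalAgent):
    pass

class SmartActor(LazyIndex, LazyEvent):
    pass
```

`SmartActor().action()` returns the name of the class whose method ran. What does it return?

LocalAgent

L[SmartActor] = SmartActor + merge(L[LazyIndex], L[LazyEvent], [LazyIndex LazyEvent])
  take LazyIndex:  [LazyIndex FancyQueue LocalAgent RemoteBlock AbstractIndex object] + [LazyEvent FastEvent SimpleBlock RemoteBlock AbstractIndex object] + [LazyIndex LazyEvent]
  take FancyQueue:  [FancyQueue LocalAgent RemoteBlock AbstractIndex object] + [LazyEvent FastEvent SimpleBlock RemoteBlock AbstractIndex object] + [LazyEvent]
  take LocalAgent:  [LocalAgent RemoteBlock AbstractIndex object] + [LazyEvent FastEvent SimpleBlock RemoteBlock AbstractIndex object] + [LazyEvent]
  take LazyEvent:  [RemoteBlock AbstractIndex object] + [LazyEvent FastEvent SimpleBlock RemoteBlock AbstractIndex object] + [LazyEvent]
  take FastEvent:  [RemoteBlock AbstractIndex object] + [FastEvent SimpleBlock RemoteBlock AbstractIndex object]
  take SimpleBlock:  [RemoteBlock AbstractIndex object] + [SimpleBlock RemoteBlock AbstractIndex object]
  take RemoteBlock:  [RemoteBlock AbstractIndex object] + [RemoteBlock AbstractIndex object]
  take AbstractIndex:  [AbstractIndex object] + [AbstractIndex object]
  take object:  [object] + [object]
MRO: SmartActor LazyIndex FancyQueue LocalAgent LazyEvent FastEvent SimpleBlock RemoteBlock AbstractIndex object
action is defined in: AbstractIndex, FastEvent, LocalAgent, SimpleBlock. First along the MRO is LocalAgent.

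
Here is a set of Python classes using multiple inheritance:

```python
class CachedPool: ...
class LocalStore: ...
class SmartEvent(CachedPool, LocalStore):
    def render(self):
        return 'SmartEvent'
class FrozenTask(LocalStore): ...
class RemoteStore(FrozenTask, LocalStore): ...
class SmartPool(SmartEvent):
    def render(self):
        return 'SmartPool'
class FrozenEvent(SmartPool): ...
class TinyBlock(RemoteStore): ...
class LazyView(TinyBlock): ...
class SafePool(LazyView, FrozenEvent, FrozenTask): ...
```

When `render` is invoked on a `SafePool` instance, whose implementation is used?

SmartPool

L[SafePool] = SafePool + merge(L[LazyView], L[FrozenEvent], L[FrozenTask], [LazyView FrozenEvent FrozenTask])
  take LazyView:  [LazyView TinyBlock RemoteStore FrozenTask LocalStore object] + [FrozenEvent SmartPool SmartEvent CachedPool LocalStore object] + [FrozenTask LocalStore object] + [LazyView FrozenEvent FrozenTask]
  take TinyBlock:  [TinyBlock RemoteStore FrozenTask LocalStore object] + [FrozenEvent SmartPool SmartEvent CachedPool LocalStore object] + [FrozenTask LocalStore object] + [FrozenEvent FrozenTask]
  take RemoteStore:  [RemoteStore FrozenTask LocalStore object] + [FrozenEvent SmartPool SmartEvent CachedPool LocalStore object] + [FrozenTask LocalStore object] + [FrozenEvent FrozenTask]
  take FrozenEvent:  [FrozenTask LocalStore object] + [FrozenEvent SmartPool SmartEvent CachedPool LocalStore object] + [FrozenTask LocalStore object] + [FrozenEvent FrozenTask]
  take FrozenTask:  [FrozenTask LocalStore object] + [SmartPool SmartEvent CachedPool LocalStore object] + [FrozenTask LocalStore object] + [FrozenTask]
  take SmartPool:  [LocalStore object] + [SmartPool SmartEvent CachedPool LocalStore object] + [LocalStore object]
  take SmartEvent:  [LocalStore object] + [SmartEvent CachedPool LocalStore object] + [LocalStore object]
  take CachedPool:  [LocalStore object] + [CachedPool LocalStore object] + [LocalStore object]
  take LocalStore:  [LocalStore object] + [LocalStore object] + [LocalStore object]
  take object:  [object] + [object] + [object]
MRO: SafePool LazyView TinyBlock RemoteStore FrozenEvent FrozenTask SmartPool SmartEvent CachedPool LocalStore object
render is defined in: SmartEvent, SmartPool. First along the MRO is SmartPool.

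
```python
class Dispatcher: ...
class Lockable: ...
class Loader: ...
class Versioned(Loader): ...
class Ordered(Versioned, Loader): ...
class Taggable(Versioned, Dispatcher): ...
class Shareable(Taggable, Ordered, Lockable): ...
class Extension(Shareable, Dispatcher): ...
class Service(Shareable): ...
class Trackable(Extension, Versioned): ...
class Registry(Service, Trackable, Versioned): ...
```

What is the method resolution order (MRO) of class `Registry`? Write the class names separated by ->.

L[Registry] = Registry + merge(L[Service], L[Trackable], L[Versioned], [Service Trackable Versioned])
  take Service:  [Service Shareable Taggable Ordered Versioned Loader Dispatcher Lockable object] + [Trackable Extension Shareable Taggable Ordered Versioned Loader Dispatcher Lockable object] + [Versioned Loader object] + [Service Trackable Versioned]
  take Trackable:  [Shareable Taggable Ordered Versioned Loader Dispatcher Lockable object] + [Trackable Extension Shareable Taggable Ordered Versioned Loader Dispatcher Lockable object] + [Versioned Loader object] + [Trackable Versioned]
  take Extension:  [Shareable Taggable Ordered Versioned Loader Dispatcher Lockable object] + [Extension Shareable Taggable Ordered Versioned Loader Dispatcher Lockable object] + [Versioned Loader object] + [Versioned]
  take Shareable:  [Shareable Taggable Ordered Versioned Loader Dispatcher Lockable object] + [Shareable Taggable Ordered Versioned Loader Dispatcher Lockable object] + [Versioned Loader object] + [Versioned]
  take Taggable:  [Taggable Ordered Versioned Loader Dispatcher Lockable object] + [Taggable Ordered Versioned Loader Dispatcher Lockable object] + [Versioned Loader object] + [Versioned]
  take Ordered:  [Ordered Versioned Loader Dispatcher Lockable object] + [Ordered Versioned Loader Dispatcher Lockable object] + [Versioned Loader object] + [Versioned]
  take Versioned:  [Versioned Loader Dispatcher Lockable object] + [Versioned Loader Dispatcher Lockable object] + [Versioned Loader object] + [Versioned]
  take Loader:  [Loader Dispatcher Lockable object] + [Loader Dispatcher Lockable object] + [Loader object]
  take Dispatcher:  [Dispatcher Lockable object] + [Dispatcher Lockable object] + [object]
  take Lockable:  [Lockable object] + [Lockable object] + [object]
  take object:  [object] + [object] + [object]

Registry -> Service -> Trackable -> Extension -> Shareable -> Taggable -> Ordered -> Versioned -> Loader -> Dispatcher -> Lockable -> object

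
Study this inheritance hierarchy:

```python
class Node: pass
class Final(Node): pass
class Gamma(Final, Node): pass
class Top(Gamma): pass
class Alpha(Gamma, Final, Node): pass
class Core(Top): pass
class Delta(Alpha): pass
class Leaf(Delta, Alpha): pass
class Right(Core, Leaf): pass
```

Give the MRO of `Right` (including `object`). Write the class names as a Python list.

L[Right] = Right + merge(L[Core], L[Leaf], [Core Leaf])
  take Core:  [Core Top Gamma Final Node object] + [Leaf Delta Alpha Gamma Final Node object] + [Core Leaf]
  take Top:  [Top Gamma Final Node object] + [Leaf Delta Alpha Gamma Final Node object] + [Leaf]
  take Leaf:  [Gamma Final Node object] + [Leaf Delta Alpha Gamma Final Node object] + [Leaf]
  take Delta:  [Gamma Final Node object] + [Delta Alpha Gamma Final Node object]
  take Alpha:  [Gamma Final Node object] + [Alpha Gamma Final Node object]
  take Gamma:  [Gamma Final Node object] + [Gamma Final Node object]
  take Final:  [Final Node object] + [Final Node object]
  take Node:  [Node object] + [Node object]
  take object:  [object] + [object]

[Right, Core, Top, Leaf, Delta, Alpha, Gamma, Final, Node, object]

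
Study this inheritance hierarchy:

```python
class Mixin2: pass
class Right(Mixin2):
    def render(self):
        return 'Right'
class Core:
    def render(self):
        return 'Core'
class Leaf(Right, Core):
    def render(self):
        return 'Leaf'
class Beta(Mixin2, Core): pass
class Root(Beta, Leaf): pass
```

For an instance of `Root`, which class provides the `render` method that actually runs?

L[Root] = Root + merge(L[Beta], L[Leaf], [Beta Leaf])
  take Beta:  [Beta Mixin2 Core object] + [Leaf Right Mixin2 Core object] + [Beta Leaf]
  take Leaf:  [Mixin2 Core object] + [Leaf Right Mixin2 Core object] + [Leaf]
  take Right:  [Mixin2 Core object] + [Right Mixin2 Core object]
  take Mixin2:  [Mixin2 Core object] + [Mixin2 Core object]
  take Core:  [Core object] + [Core object]
  take object:  [object] + [object]
MRO: Root Beta Leaf Right Mixin2 Core object
render is defined in: Core, Leaf, Right. First along the MRO is Leaf.

Leaf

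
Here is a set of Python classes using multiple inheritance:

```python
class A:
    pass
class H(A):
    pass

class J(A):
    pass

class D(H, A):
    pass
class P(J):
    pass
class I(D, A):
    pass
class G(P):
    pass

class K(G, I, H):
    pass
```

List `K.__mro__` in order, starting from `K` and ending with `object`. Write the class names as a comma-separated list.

K, G, P, J, I, D, H, A, object

L[K] = K + merge(L[G], L[I], L[H], [G I H])
  take G:  [G P J A object] + [I D H A object] + [H A object] + [G I H]
  take P:  [P J A object] + [I D H A object] + [H A object] + [I H]
  take J:  [J A object] + [I D H A object] + [H A object] + [I H]
  take I:  [A object] + [I D H A object] + [H A object] + [I H]
  take D:  [A object] + [D H A object] + [H A object] + [H]
  take H:  [A object] + [H A object] + [H A object] + [H]
  take A:  [A object] + [A object] + [A object]
  take object:  [object] + [object] + [object]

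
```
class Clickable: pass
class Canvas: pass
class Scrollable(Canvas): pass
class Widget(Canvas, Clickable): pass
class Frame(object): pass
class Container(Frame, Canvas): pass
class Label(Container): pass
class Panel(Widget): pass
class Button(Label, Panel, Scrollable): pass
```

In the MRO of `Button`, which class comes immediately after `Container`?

L[Button] = Button + merge(L[Label], L[Panel], L[Scrollable], [Label Panel Scrollable])
  take Label:  [Label Container Frame Canvas object] + [Panel Widget Canvas Clickable object] + [Scrollable Canvas object] + [Label Panel Scrollable]
  take Container:  [Container Frame Canvas object] + [Panel Widget Canvas Clickable object] + [Scrollable Canvas object] + [Panel Scrollable]
  take Frame:  [Frame Canvas object] + [Panel Widget Canvas Clickable object] + [Scrollable Canvas object] + [Panel Scrollable]
  take Panel:  [Canvas object] + [Panel Widget Canvas Clickable object] + [Scrollable Canvas object] + [Panel Scrollable]
  take Widget:  [Canvas object] + [Widget Canvas Clickable object] + [Scrollable Canvas object] + [Scrollable]
  take Scrollable:  [Canvas object] + [Canvas Clickable object] + [Scrollable Canvas object] + [Scrollable]
  take Canvas:  [Canvas object] + [Canvas Clickable object] + [Canvas object]
  take Clickable:  [object] + [Clickable object] + [object]
  take object:  [object] + [object] + [object]
MRO: Button Label Container Frame Panel Widget Scrollable Canvas Clickable object
Container is at position 2; next is Frame.

Frame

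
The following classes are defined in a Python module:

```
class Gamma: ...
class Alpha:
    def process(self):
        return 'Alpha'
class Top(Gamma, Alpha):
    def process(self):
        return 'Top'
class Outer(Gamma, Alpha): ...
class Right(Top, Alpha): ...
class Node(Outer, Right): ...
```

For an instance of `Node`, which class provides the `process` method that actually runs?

Top

L[Node] = Node + merge(L[Outer], L[Right], [Outer Right])
  take Outer:  [Outer Gamma Alpha object] + [Right Top Gamma Alpha object] + [Outer Right]
  take Right:  [Gamma Alpha object] + [Right Top Gamma Alpha object] + [Right]
  take Top:  [Gamma Alpha object] + [Top Gamma Alpha object]
  take Gamma:  [Gamma Alpha object] + [Gamma Alpha object]
  take Alpha:  [Alpha object] + [Alpha object]
  take object:  [object] + [object]
MRO: Node Outer Right Top Gamma Alpha object
process is defined in: Alpha, Top. First along the MRO is Top.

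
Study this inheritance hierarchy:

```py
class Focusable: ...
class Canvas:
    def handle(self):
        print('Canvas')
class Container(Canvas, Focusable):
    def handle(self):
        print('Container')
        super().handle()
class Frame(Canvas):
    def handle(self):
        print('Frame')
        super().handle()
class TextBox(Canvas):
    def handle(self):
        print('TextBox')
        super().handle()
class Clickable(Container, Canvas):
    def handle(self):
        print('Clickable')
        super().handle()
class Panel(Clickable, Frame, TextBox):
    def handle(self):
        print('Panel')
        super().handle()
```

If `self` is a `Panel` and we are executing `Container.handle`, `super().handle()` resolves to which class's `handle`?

L[Panel] = Panel + merge(L[Clickable], L[Frame], L[TextBox], [Clickable Frame TextBox])
  take Clickable:  [Clickable Container Canvas Focusable object] + [Frame Canvas object] + [TextBox Canvas object] + [Clickable Frame TextBox]
  take Container:  [Container Canvas Focusable object] + [Frame Canvas object] + [TextBox Canvas object] + [Frame TextBox]
  take Frame:  [Canvas Focusable object] + [Frame Canvas object] + [TextBox Canvas object] + [Frame TextBox]
  take TextBox:  [Canvas Focusable object] + [Canvas object] + [TextBox Canvas object] + [TextBox]
  take Canvas:  [Canvas Focusable object] + [Canvas object] + [Canvas object]
  take Focusable:  [Focusable object] + [object] + [object]
  take object:  [object] + [object] + [object]
MRO: Panel Clickable Container Frame TextBox Canvas Focusable object
super() in Container.handle on a Panel instance goes to the class after Container in Panel's MRO: Frame.

Frame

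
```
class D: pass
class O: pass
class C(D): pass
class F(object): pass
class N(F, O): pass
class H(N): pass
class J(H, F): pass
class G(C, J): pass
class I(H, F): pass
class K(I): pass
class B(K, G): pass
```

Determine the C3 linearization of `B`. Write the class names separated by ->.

B -> K -> I -> G -> C -> D -> J -> H -> N -> F -> O -> object

L[B] = B + merge(L[K], L[G], [K G])
  take K:  [K I H N F O object] + [G C D J H N F O object] + [K G]
  take I:  [I H N F O object] + [G C D J H N F O object] + [G]
  take G:  [H N F O object] + [G C D J H N F O object] + [G]
  take C:  [H N F O object] + [C D J H N F O object]
  take D:  [H N F O object] + [D J H N F O object]
  take J:  [H N F O object] + [J H N F O object]
  take H:  [H N F O object] + [H N F O object]
  take N:  [N F O object] + [N F O object]
  take F:  [F O object] + [F O object]
  take O:  [O object] + [O object]
  take object:  [object] + [object]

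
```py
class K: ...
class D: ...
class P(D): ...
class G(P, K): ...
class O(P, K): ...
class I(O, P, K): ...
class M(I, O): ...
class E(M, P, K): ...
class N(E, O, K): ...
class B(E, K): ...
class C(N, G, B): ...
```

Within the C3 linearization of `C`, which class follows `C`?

L[C] = C + merge(L[N], L[G], L[B], [N G B])
  take N:  [N E M I O P D K object] + [G P D K object] + [B E M I O P D K object] + [N G B]
  take G:  [E M I O P D K object] + [G P D K object] + [B E M I O P D K object] + [G B]
  take B:  [E M I O P D K object] + [P D K object] + [B E M I O P D K object] + [B]
  take E:  [E M I O P D K object] + [P D K object] + [E M I O P D K object]
  take M:  [M I O P D K object] + [P D K object] + [M I O P D K object]
  take I:  [I O P D K object] + [P D K object] + [I O P D K object]
  take O:  [O P D K object] + [P D K object] + [O P D K object]
  take P:  [P D K object] + [P D K object] + [P D K object]
  take D:  [D K object] + [D K object] + [D K object]
  take K:  [K object] + [K object] + [K object]
  take object:  [object] + [object] + [object]
MRO: C N G B E M I O P D K object
C is at position 0; next is N.

N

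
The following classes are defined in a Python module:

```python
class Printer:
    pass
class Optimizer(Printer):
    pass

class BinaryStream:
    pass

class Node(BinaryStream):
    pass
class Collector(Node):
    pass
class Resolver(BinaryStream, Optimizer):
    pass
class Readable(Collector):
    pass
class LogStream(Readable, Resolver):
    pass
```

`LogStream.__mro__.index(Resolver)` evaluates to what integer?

4

L[LogStream] = LogStream + merge(L[Readable], L[Resolver], [Readable Resolver])
  take Readable:  [Readable Collector Node BinaryStream object] + [Resolver BinaryStream Optimizer Printer object] + [Readable Resolver]
  take Collector:  [Collector Node BinaryStream object] + [Resolver BinaryStream Optimizer Printer object] + [Resolver]
  take Node:  [Node BinaryStream object] + [Resolver BinaryStream Optimizer Printer object] + [Resolver]
  take Resolver:  [BinaryStream object] + [Resolver BinaryStream Optimizer Printer object] + [Resolver]
  take BinaryStream:  [BinaryStream object] + [BinaryStream Optimizer Printer object]
  take Optimizer:  [object] + [Optimizer Printer object]
  take Printer:  [object] + [Printer object]
  take object:  [object] + [object]
MRO: LogStream Readable Collector Node Resolver BinaryStream Optimizer Printer object
Resolver sits at index 4.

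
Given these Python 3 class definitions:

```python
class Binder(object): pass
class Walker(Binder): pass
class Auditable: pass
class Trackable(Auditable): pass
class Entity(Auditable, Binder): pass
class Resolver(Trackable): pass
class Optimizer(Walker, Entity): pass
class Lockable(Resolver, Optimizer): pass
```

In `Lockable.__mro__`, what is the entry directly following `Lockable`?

Resolver

L[Lockable] = Lockable + merge(L[Resolver], L[Optimizer], [Resolver Optimizer])
  take Resolver:  [Resolver Trackable Auditable object] + [Optimizer Walker Entity Auditable Binder object] + [Resolver Optimizer]
  take Trackable:  [Trackable Auditable object] + [Optimizer Walker Entity Auditable Binder object] + [Optimizer]
  take Optimizer:  [Auditable object] + [Optimizer Walker Entity Auditable Binder object] + [Optimizer]
  take Walker:  [Auditable object] + [Walker Entity Auditable Binder object]
  take Entity:  [Auditable object] + [Entity Auditable Binder object]
  take Auditable:  [Auditable object] + [Auditable Binder object]
  take Binder:  [object] + [Binder object]
  take object:  [object] + [object]
MRO: Lockable Resolver Trackable Optimizer Walker Entity Auditable Binder object
Lockable is at position 0; next is Resolver.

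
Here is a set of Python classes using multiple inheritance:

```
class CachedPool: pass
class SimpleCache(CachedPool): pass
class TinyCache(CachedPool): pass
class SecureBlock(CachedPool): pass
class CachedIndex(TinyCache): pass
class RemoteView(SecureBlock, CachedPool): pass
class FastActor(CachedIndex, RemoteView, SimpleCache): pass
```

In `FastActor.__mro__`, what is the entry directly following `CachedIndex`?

TinyCache

L[FastActor] = FastActor + merge(L[CachedIndex], L[RemoteView], L[SimpleCache], [CachedIndex RemoteView SimpleCache])
  take CachedIndex:  [CachedIndex TinyCache CachedPool object] + [RemoteView SecureBlock CachedPool object] + [SimpleCache CachedPool object] + [CachedIndex RemoteView SimpleCache]
  take TinyCache:  [TinyCache CachedPool object] + [RemoteView SecureBlock CachedPool object] + [SimpleCache CachedPool object] + [RemoteView SimpleCache]
  take RemoteView:  [CachedPool object] + [RemoteView SecureBlock CachedPool object] + [SimpleCache CachedPool object] + [RemoteView SimpleCache]
  take SecureBlock:  [CachedPool object] + [SecureBlock CachedPool object] + [SimpleCache CachedPool object] + [SimpleCache]
  take SimpleCache:  [CachedPool object] + [CachedPool object] + [SimpleCache CachedPool object] + [SimpleCache]
  take CachedPool:  [CachedPool object] + [CachedPool object] + [CachedPool object]
  take object:  [object] + [object] + [object]
MRO: FastActor CachedIndex TinyCache RemoteView SecureBlock SimpleCache CachedPool object
CachedIndex is at position 1; next is TinyCache.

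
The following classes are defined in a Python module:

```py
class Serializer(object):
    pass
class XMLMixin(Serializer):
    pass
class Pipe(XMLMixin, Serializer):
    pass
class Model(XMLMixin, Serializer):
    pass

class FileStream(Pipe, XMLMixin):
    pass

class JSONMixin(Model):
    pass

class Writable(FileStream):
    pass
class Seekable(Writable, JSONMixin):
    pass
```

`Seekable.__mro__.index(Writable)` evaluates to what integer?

L[Seekable] = Seekable + merge(L[Writable], L[JSONMixin], [Writable JSONMixin])
  take Writable:  [Writable FileStream Pipe XMLMixin Serializer object] + [JSONMixin Model XMLMixin Serializer object] + [Writable JSONMixin]
  take FileStream:  [FileStream Pipe XMLMixin Serializer object] + [JSONMixin Model XMLMixin Serializer object] + [JSONMixin]
  take Pipe:  [Pipe XMLMixin Serializer object] + [JSONMixin Model XMLMixin Serializer object] + [JSONMixin]
  take JSONMixin:  [XMLMixin Serializer object] + [JSONMixin Model XMLMixin Serializer object] + [JSONMixin]
  take Model:  [XMLMixin Serializer object] + [Model XMLMixin Serializer object]
  take XMLMixin:  [XMLMixin Serializer object] + [XMLMixin Serializer object]
  take Serializer:  [Serializer object] + [Serializer object]
  take object:  [object] + [object]
MRO: Seekable Writable FileStream Pipe JSONMixin Model XMLMixin Serializer object
Writable sits at index 1.

1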